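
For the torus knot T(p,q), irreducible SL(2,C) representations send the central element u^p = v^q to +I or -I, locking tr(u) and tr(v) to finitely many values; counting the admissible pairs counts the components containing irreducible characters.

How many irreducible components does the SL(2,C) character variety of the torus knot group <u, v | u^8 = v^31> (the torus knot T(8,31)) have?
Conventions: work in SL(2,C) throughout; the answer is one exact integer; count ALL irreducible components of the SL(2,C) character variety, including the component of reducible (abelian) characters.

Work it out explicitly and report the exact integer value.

106

In the torus knot group T(8,31), u^8 = v^31 is central, so an irreducible representation sends it to +I or -I (Schur).
This locks tr(u) to 2*cos(pi*alpha/8), alpha in 1..7, and tr(v) to 2*cos(pi*beta/31), beta in 1..30, on each component of irreducible characters.
The two central values (-1)^alpha I and (-1)^beta I must be the same matrix, so alpha and beta share a parity.
Counting: 4 odd alphas x 15 odd betas + 3 even alphas x 15 even betas = 60 + 45 = 105.
Total: 105 irreducible-character components + 1 reducible (abelian) component = 106.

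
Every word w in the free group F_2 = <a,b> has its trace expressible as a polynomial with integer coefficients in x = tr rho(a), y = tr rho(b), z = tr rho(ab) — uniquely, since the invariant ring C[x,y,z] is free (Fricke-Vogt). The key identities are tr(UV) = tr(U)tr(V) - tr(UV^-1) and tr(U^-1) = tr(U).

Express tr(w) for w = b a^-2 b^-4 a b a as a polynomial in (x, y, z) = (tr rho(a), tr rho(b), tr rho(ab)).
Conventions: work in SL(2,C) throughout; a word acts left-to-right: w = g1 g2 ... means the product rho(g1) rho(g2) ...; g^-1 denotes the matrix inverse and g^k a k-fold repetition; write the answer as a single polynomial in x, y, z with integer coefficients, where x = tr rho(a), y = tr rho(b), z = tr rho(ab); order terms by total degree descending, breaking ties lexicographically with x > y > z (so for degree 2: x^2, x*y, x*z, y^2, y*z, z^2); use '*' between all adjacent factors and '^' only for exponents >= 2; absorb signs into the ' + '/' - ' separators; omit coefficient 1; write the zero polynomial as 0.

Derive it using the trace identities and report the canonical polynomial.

-x^2*y^4*z^2 + x^3*y^3*z + x*y^5*z + x*y^3*z^3 + 2*x^2*y^2*z^2 - 2*x^3*y*z - 7*x*y^3*z - 2*x*y*z^3 + x^2*y^2 + y^4 + y^2*z^2 + 9*x*y*z - x^2 - 4*y^2 - z^2 + 2

apply: trace(a b a) = trace(a)*trace(b a) - trace(b)   [square of a] = x*z - y
apply: trace(a b a b) = trace(a b)*trace(a b) - trace(1)   [split at a repeated a] = z^2 - 2
apply: trace(a b a b^-1) = trace(a b a)*trace(b) - trace(a b a b)   [inverse elimination on b] = x*y*z - y^2 - z^2 + 2
use: trace(b^-2 a b a) = trace(a b a b^-1)*trace(b) - trace(a b a)   [inverse elimination on b] = x*y^2*z - y^3 - y*z^2 - x*z + 3*y
use: trace(b a b) = trace(b)*trace(a b) - trace(a)   [square of b] = y*z - x
trace(a b a b a) = trace(a)*trace(b a b a) - trace(b a b)   [square of a] = x*z^2 - y*z - x
use: trace(a b a b a b) = trace(b a b a)*trace(b a) - trace(a b)   [split at a repeated b] = z^3 - 3*z
trace(a b a b a b^-1) = trace(a b a b a)*trace(b) - trace(a b a b a b)   [inverse elimination on b] = x*y*z^2 - y^2*z - z^3 - x*y + 3*z
use: trace(b^-1 a b a b a b^-1) = trace(a b a b a b^-1)*trace(b) - trace(a b a b a)   [inverse elimination on b] = x*y^2*z^2 - y^3*z - y*z^3 - x*y^2 - x*z^2 + 4*y*z + x
trace(b^-3 a b a b a) = trace(b^-1 a b a b a b^-1)*trace(b) - trace(b^-1 a b a b a)   [inverse elimination on b] = x*y^3*z^2 - y^4*z - y^2*z^3 - x*y^3 - 2*x*y*z^2 + 5*y^2*z + z^3 + 2*x*y - 3*z
trace(b^-3 a b a b a^-1) = trace(b^-3 a b a b)*trace(a) - trace(b^-3 a b a b a)   [inverse elimination on a] = -x*y^3*z^2 + x^2*y^2*z + y^4*z + y^2*z^3 + x*y*z^2 - x^2*z - 5*y^2*z - z^3 + x*y + 3*z
use: trace(b^-2 a b a b a^-2 b^-1) = trace(b^-3 a b a b a^-1)*trace(a) - trace(b^-3 a b a b)   [inverse elimination on a] = -x^2*y^3*z^2 + x^3*y^2*z + x*y^4*z + x*y^2*z^3 + x^2*y*z^2 - x^3*z - 6*x*y^2*z - x*z^3 + x^2*y + y^3 + y*z^2 + 4*x*z - 3*y
use: trace(a b a b a^-1 b^-1) = trace(b^-1 a b a b)*trace(a) - trace(b^-1 a b a b a)   [inverse elimination on a] = -x*y*z^2 + x^2*z + y^2*z + z^3 - 3*z
trace(a^-1 b^-2 a b a b) = trace(a b a b a^-1 b^-1)*trace(b) - trace(a b a b a^-1)   [inverse elimination on b] = -x*y^2*z^2 + x^2*y*z + y^3*z + y*z^3 - 4*y*z + x
trace(b^-2 a b a b a^-2) = trace(a^-1 b^-2 a b a b)*trace(a) - trace(a^-1 b^-2 a b a b a)   [inverse elimination on a] = -x^2*y^2*z^2 + x^3*y*z + x*y^3*z + x*y*z^3 - 5*x*y*z + x^2 + y^2 + z^2 - 2
trace(b a^-2 b^-4 a b a) = trace(b^-2 a b a b a^-2 b^-1)*trace(b) - trace(b^-2 a b a b a^-2)   [inverse elimination on b] = -x^2*y^4*z^2 + x^3*y^3*z + x*y^5*z + x*y^3*z^3 + 2*x^2*y^2*z^2 - 2*x^3*y*z - 7*x*y^3*z - 2*x*y*z^3 + x^2*y^2 + y^4 + y^2*z^2 + 9*x*y*z - x^2 - 4*y^2 - z^2 + 2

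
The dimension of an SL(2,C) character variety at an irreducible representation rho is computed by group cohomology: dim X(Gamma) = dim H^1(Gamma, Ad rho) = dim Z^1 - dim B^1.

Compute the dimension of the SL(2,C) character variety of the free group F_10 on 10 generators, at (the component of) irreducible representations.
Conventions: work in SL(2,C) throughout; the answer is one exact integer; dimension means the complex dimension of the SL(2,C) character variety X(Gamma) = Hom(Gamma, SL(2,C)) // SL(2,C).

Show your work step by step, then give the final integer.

Gamma = F_10 has 10 generators and no relators.
Z^1(Gamma, Ad rho) = (sl_2)^10: a cocycle is a free choice of one sl_2 vector per generator, so dim Z^1 = 3*10 = 30.
dim B^1 = 3: the coboundary map is injective because an irreducible image has centralizer 0 in sl_2.
dim H^1 = 30 - 3 = 27, which is dim X.

27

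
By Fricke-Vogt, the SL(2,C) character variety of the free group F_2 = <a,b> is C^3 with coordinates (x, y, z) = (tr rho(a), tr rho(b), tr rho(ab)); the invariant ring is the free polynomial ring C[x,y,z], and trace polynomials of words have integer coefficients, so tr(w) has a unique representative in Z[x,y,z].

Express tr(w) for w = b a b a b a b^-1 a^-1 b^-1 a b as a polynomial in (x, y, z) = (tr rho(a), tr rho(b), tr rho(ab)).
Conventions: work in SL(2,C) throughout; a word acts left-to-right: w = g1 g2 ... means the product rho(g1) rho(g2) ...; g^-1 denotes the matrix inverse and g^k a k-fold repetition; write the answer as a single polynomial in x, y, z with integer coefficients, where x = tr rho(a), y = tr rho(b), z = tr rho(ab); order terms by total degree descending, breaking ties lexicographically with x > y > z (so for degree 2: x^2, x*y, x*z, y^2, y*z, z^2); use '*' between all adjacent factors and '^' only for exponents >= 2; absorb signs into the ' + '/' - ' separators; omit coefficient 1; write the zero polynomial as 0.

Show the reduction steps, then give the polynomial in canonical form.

x*y^2*z^4 - 2*x^2*y*z^3 - y^3*z^3 - y*z^5 + x^3*z^2 + x*z^4 + 2*x^2*y*z + y^3*z + 5*y*z^3 - x^3 - x*y^2 - 4*x*z^2 - 5*y*z + 3*x

trace(b a b a) = trace(b a) * trace(b a) - trace(1)  (split on b) = z^2 - 2
apply: trace(b a b) = trace(b) * trace(a b) - trace(a)  (reduce the b square) = y*z - x
trace(a b a^2 b) = trace(a) * trace(b a b a) - trace(b a b)  (reduce the a square) = x*z^2 - y*z - x
trace(b a^2) = trace(a) * trace(b a) - trace(b)  (reduce the a square) = x*z - y
use: trace(a b a^2) = trace(a) * trace(b a^2) - trace(b a)  (reduce the a square) = x^2*z - x*y - z
trace(a b^2 a b a) = trace(b) * trace(a b a^2 b) - trace(a b a^2)  (reduce the b square) = x*y*z^2 - x^2*z - y^2*z + z
apply: trace(b a b a b a) = trace(b a) * trace(b a b a) - trace(b^-1 a^-1)  (split on b) = z^3 - 3*z
use: trace(b a b a b) = trace(b) * trace(a b a b) - trace(a b a)  (reduce the b square) = y*z^2 - x*z - y
trace(a b a b a^2 b) = trace(a) * trace(b a b a b a) - trace(b a b a b)  (reduce the a square) = x*z^3 - y*z^2 - 2*x*z + y
trace(a b a b a^2) = trace(a) * trace(a b a b a) - trace(a b a b)  (reduce the a square) = x^2*z^2 - x*y*z - x^2 - z^2 + 2
apply: trace(a b^2 a b a b a) = trace(b) * trace(a b a b a^2 b) - trace(a b a b a^2)  (reduce the b square) = x*y*z^3 - x^2*z^2 - y^2*z^2 - x*y*z + x^2 + y^2 + z^2 - 2
use: trace(b a b a b a b a) = trace(a b a b) * trace(a b a b) - trace(1)  (split on a) = z^4 - 4*z^2 + 2
use: trace(b a b a b a b) = trace(b) * trace(a b a b a b) - trace(a b a b a)  (reduce the b square) = y*z^3 - x*z^2 - 2*y*z + x
trace(a b a b a b a^2 b) = trace(a) * trace(b a b a b a b a) - trace(b a b a b a b)  (reduce the a square) = x*z^4 - y*z^3 - 3*x*z^2 + 2*y*z + x
trace(a b a b a b a^2) = trace(a) * trace(a b a b a b a) - trace(a b a b a b)  (reduce the a square) = x^2*z^3 - x*y*z^2 - 2*x^2*z - z^3 + x*y + 3*z
use: trace(a b^2 a b a b a b a) = trace(b) * trace(a b a b a b a^2 b) - trace(a b a b a b a^2)  (reduce the b square) = x*y*z^4 - x^2*z^3 - y^2*z^3 - 2*x*y*z^2 + 2*x^2*z + 2*y^2*z + z^3 - 3*z
trace(a b a b a b a b a b) = trace(a b a b a b a b) * trace(a b) - trace(b a b a b a)  (split on a) = z^5 - 5*z^3 + 5*z
use: trace(a b^2 a b a b a b a b) = trace(b) * trace(a b a b a b a b a b) - trace(a b a b a b a b a)  (reduce the b square) = y*z^5 - x*z^4 - 4*y*z^3 + 3*x*z^2 + 3*y*z - x
use: trace(b^-1 a b^2 a b a b a b a) = trace(a b^2 a b a b a b a) * trace(b) - trace(a b^2 a b a b a b a b)  (eliminate b^-1) = x*y^2*z^4 - x^2*y*z^3 - y^3*z^3 - y*z^5 - 2*x*y^2*z^2 + x*z^4 + 2*x^2*y*z + 2*y^3*z + 5*y*z^3 - 3*x*z^2 - 6*y*z + x
apply: trace(a^-1 b^-1 a b^2 a b a b a b) = trace(b^-1 a b^2 a b a b a b) * trace(a) - trace(b^-1 a b^2 a b a b a b a)  (eliminate a^-1) = -x*y^2*z^4 + 2*x^2*y*z^3 + y^3*z^3 + y*z^5 - x^3*z^2 + x*y^2*z^2 - x*z^4 - 3*x^2*y*z - 2*y^3*z - 5*y*z^3 + x^3 + x*y^2 + 4*x*z^2 + 6*y*z - 3*x
trace(b a b a b a b^-1 a^-1 b^-1 a b) = trace(a^-1 b^-1 a b^2 a b a b a) * trace(b) - trace(a^-1 b^-1 a b^2 a b a b a b)  (eliminate b^-1) = x*y^2*z^4 - 2*x^2*y*z^3 - y^3*z^3 - y*z^5 + x^3*z^2 + x*z^4 + 2*x^2*y*z + y^3*z + 5*y*z^3 - x^3 - x*y^2 - 4*x*z^2 - 5*y*z + 3*x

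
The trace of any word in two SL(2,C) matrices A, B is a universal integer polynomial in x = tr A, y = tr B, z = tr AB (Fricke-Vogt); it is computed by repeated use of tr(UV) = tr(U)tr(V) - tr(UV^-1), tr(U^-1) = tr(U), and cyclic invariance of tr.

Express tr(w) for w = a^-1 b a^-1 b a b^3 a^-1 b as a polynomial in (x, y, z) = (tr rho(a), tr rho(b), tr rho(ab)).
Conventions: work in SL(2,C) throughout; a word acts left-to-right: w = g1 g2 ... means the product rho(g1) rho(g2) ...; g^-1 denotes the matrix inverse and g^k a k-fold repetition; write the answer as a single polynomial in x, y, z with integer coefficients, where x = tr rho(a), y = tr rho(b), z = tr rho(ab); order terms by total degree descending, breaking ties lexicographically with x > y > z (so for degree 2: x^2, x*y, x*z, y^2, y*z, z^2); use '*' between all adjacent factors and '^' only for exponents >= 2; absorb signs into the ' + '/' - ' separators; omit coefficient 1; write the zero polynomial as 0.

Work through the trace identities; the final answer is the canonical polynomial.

x^3*y^5*z - x^4*y^4 - 3*x^2*y^4*z^2 + x^3*y^3*z + 3*x*y^3*z^3 + x^4*y^2 + x^2*y^4 + 2*x^2*y^2*z^2 - y^2*z^4 - 2*x^3*y*z - 4*x*y^3*z - 3*x*y*z^3 + x^2*z^2 + 3*y^2*z^2 + z^4 + 5*x*y*z - x^2 - y^2 - 4*z^2 + 2

and trace(a b^2) = trace(b)*trace(a b) - trace(a) = y*z - x
next, trace(b^2 a b) = trace(b)*trace(a b^2) - trace(a b) = y^2*z - x*y - z
trace(b a b^3) = trace(b)*trace(b^2 a b) - trace(b^2 a) = y^3*z - x*y^2 - 2*y*z + x
trace(b^3 a b^2) = trace(b)*trace(b a b^3) - trace(b a b^2) = y^4*z - x*y^3 - 3*y^2*z + 2*x*y + z
trace(b^2 a b^4) = trace(b)*trace(b^3 a b^2) - trace(b^3 a b) = y^5*z - x*y^4 - 4*y^3*z + 3*x*y^2 + 3*y*z - x
trace(a b a b) = trace(a b)*trace(a b) - trace(1)   [split at repeated a] = z^2 - 2
trace(a b a) = trace(a)*trace(b a) - trace(b) = x*z - y
next, trace(a b^2 a b) = trace(b)*trace(a b a b) - trace(a b a) = y*z^2 - x*z - y
next, trace(a^2) = trace(a)*trace(a) - trace(1) = x^2 - 2
and trace(a b^2 a) = trace(b)*trace(a^2 b) - trace(a^2) = x*y*z - x^2 - y^2 + 2
and trace(a b^2 a b^2) = trace(b)*trace(a b^2 a b) - trace(a b^2 a) = y^2*z^2 - 2*x*y*z + x^2 - 2
trace(b a b^2 a b^2) = trace(b)*trace(a b^2 a b^2) - trace(a b^2 a b) = y^3*z^2 - 2*x*y^2*z + x^2*y - y*z^2 + x*z - y
trace(b^2 a b^4 a) = trace(b)*trace(b a b^2 a b^2) - trace(b a b^2 a b) = y^4*z^2 - 2*x*y^3*z + x^2*y^2 - 2*y^2*z^2 + 3*x*y*z - x^2 - y^2 + 2
next, trace(b a b^4 a^-1 b) = trace(b^2 a b^4)*trace(a) - trace(b^2 a b^4 a) = x*y^5*z - x^2*y^4 - y^4*z^2 - 2*x*y^3*z + 2*x^2*y^2 + 2*y^2*z^2 + y^2 - 2
and trace(b^2 a b a b) = trace(b)*trace(b a b a b) - trace(b a b a) = y^2*z^2 - x*y*z - y^2 - z^2 + 2
trace(a b a b^4) = trace(b)*trace(b^2 a b a b) - trace(b^2 a b a) = y^3*z^2 - x*y^2*z - y^3 - 2*y*z^2 + x*z + 3*y
next, trace(b a b a b^4) = trace(b)*trace(a b a b^4) - trace(a b a b^3) = y^4*z^2 - x*y^3*z - y^4 - 3*y^2*z^2 + 2*x*y*z + 4*y^2 + z^2 - 2
next, trace(a b a b a b) = trace(a b a b)*trace(a b) - trace(b a)   [split at repeated a] = z^3 - 3*z
trace(a b a b a) = trace(a)*trace(b a b a) - trace(b a b) = x*z^2 - y*z - x
and trace(a b a b a b^2) = trace(b)*trace(a b a b a b) - trace(a b a b a) = y*z^3 - x*z^2 - 2*y*z + x
next, trace(b^2 a b a b a b) = trace(b)*trace(a b a b a b^2) - trace(a b a b a b) = y^2*z^3 - x*y*z^2 - 2*y^2*z - z^3 + x*y + 3*z
trace(b a b a b^4 a) = trace(b)*trace(b^2 a b a b a b) - trace(b^2 a b a b a) = y^3*z^3 - x*y^2*z^2 - 2*y^3*z - 2*y*z^3 + x*y^2 + x*z^2 + 5*y*z - x
trace(b a b^4 a^-1 b a) = trace(b a b a b^4)*trace(a) - trace(b a b a b^4 a) = x*y^4*z^2 - x^2*y^3*z - y^3*z^3 - x*y^4 - 2*x*y^2*z^2 + 2*x^2*y*z + 2*y^3*z + 2*y*z^3 + 3*x*y^2 - 5*y*z - x
next, trace(b a^-1 b a^-1 b a b^3) = trace(b a b^4 a^-1 b)*trace(a) - trace(b a b^4 a^-1 b a) = x^2*y^5*z - x^3*y^4 - 2*x*y^4*z^2 - x^2*y^3*z + y^3*z^3 + 2*x^3*y^2 + x*y^4 + 4*x*y^2*z^2 - 2*x^2*y*z - 2*y^3*z - 2*y*z^3 - 2*x*y^2 + 5*y*z - x
next, trace(b^2 a b^3 a b) = trace(b)*trace(a b^3 a b^2) - trace(a b^3 a b) = y^4*z^2 - 2*x*y^3*z + x^2*y^2 - 2*y^2*z^2 + 2*x*y*z + z^2 - 2
trace(a b a b^2 a) = trace(a)*trace(b a b^2 a) - trace(b a b^2) = x*y*z^2 - x^2*z - y^2*z + z
and trace(a b a b^2 a b^2) = trace(b)*trace(a b a b^2 a b) - trace(a b a b^2 a) = y^2*z^3 - 2*x*y*z^2 + x^2*z - y^2*z + x*y - z
next, trace(b^2 a b^3 a b a) = trace(b)*trace(a b a b^2 a b^2) - trace(a b a b^2 a b) = y^3*z^3 - 2*x*y^2*z^2 + x^2*y*z - y^3*z - y*z^3 + x*y^2 + x*z^2 + y*z - x
trace(b a b^3 a b a^-1 b) = trace(b^2 a b^3 a b)*trace(a) - trace(b^2 a b^3 a b a) = x*y^4*z^2 - 2*x^2*y^3*z - y^3*z^3 + x^3*y^2 + x^2*y*z + y^3*z + y*z^3 - x*y^2 - y*z - x
trace(b a b a b^3 a b) = trace(b)*trace(b a b^2 a b a b) - trace(b a b^2 a b a) = y^3*z^3 - 2*x*y^2*z^2 + x^2*y*z - y^3*z - y*z^3 + x*y^2 + x*z^2 + y*z - x
next, trace(a b a b a b a b) = trace(a b a b a b)*trace(a b) - trace(b a b a)   [split at repeated a] = z^4 - 4*z^2 + 2
trace(a b a b a b a) = trace(a)*trace(b a b a b a) - trace(b a b a b) = x*z^3 - y*z^2 - 2*x*z + y
next, trace(a b a b a b a b^2) = trace(b)*trace(a b a b a b a b) - trace(a b a b a b a) = y*z^4 - x*z^3 - 3*y*z^2 + 2*x*z + y
and trace(b a b a b^3 a b a) = trace(b)*trace(a b a b a b a b^2) - trace(a b a b a b a b) = y^2*z^4 - x*y*z^3 - 3*y^2*z^2 - z^4 + 2*x*y*z + y^2 + 4*z^2 - 2
trace(b a b^3 a b a^-1 b a) = trace(b a b a b^3 a b)*trace(a) - trace(b a b a b^3 a b a) = x*y^3*z^3 - 2*x^2*y^2*z^2 - y^2*z^4 + x^3*y*z - x*y^3*z + x^2*y^2 + x^2*z^2 + 3*y^2*z^2 + z^4 - x*y*z - x^2 - y^2 - 4*z^2 + 2
next, trace(b a^-1 b a^-1 b a b^3 a) = trace(b a b^3 a b a^-1 b)*trace(a) - trace(b a b^3 a b a^-1 b a) = x^2*y^4*z^2 - 2*x^3*y^3*z - 2*x*y^3*z^3 + x^4*y^2 + 2*x^2*y^2*z^2 + y^2*z^4 + 2*x*y^3*z + x*y*z^3 - 2*x^2*y^2 - x^2*z^2 - 3*y^2*z^2 - z^4 + y^2 + 4*z^2 - 2
trace(a^-1 b a^-1 b a b^3 a^-1 b) = trace(b a^-1 b a^-1 b a b^3)*trace(a) - trace(b a^-1 b a^-1 b a b^3 a) = x^3*y^5*z - x^4*y^4 - 3*x^2*y^4*z^2 + x^3*y^3*z + 3*x*y^3*z^3 + x^4*y^2 + x^2*y^4 + 2*x^2*y^2*z^2 - y^2*z^4 - 2*x^3*y*z - 4*x*y^3*z - 3*x*y*z^3 + x^2*z^2 + 3*y^2*z^2 + z^4 + 5*x*y*z - x^2 - y^2 - 4*z^2 + 2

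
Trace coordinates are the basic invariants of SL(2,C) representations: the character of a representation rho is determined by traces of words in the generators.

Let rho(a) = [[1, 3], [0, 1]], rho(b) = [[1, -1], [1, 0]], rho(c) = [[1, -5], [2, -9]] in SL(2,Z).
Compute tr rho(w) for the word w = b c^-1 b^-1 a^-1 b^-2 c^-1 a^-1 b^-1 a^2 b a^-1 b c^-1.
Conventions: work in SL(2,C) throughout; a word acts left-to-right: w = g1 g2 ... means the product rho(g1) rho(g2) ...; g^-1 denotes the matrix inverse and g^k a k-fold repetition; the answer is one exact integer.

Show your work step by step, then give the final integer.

8491

rho(b) = [[1, -1], [1, 0]]
... * rho(c^-1) = [[-9, 5], [-2, 1]]  ->  [[-7, 4], [-9, 5]]
... * rho(b^-1) = [[0, 1], [-1, 1]]  ->  [[-4, -3], [-5, -4]]
... * rho(a^-1) = [[1, -3], [0, 1]]  ->  [[-4, 9], [-5, 11]]
... * rho(b^-1) = [[0, 1], [-1, 1]]  ->  [[-9, 5], [-11, 6]]
... * rho(b^-1) = [[0, 1], [-1, 1]]  ->  [[-5, -4], [-6, -5]]
... * rho(c^-1) = [[-9, 5], [-2, 1]]  ->  [[53, -29], [64, -35]]
... * rho(a^-1) = [[1, -3], [0, 1]]  ->  [[53, -188], [64, -227]]
... * rho(b^-1) = [[0, 1], [-1, 1]]  ->  [[188, -135], [227, -163]]
... * rho(a) = [[1, 3], [0, 1]]  ->  [[188, 429], [227, 518]]
... * rho(a) = [[1, 3], [0, 1]]  ->  [[188, 993], [227, 1199]]
... * rho(b) = [[1, -1], [1, 0]]  ->  [[1181, -188], [1426, -227]]
... * rho(a^-1) = [[1, -3], [0, 1]]  ->  [[1181, -3731], [1426, -4505]]
... * rho(b) = [[1, -1], [1, 0]]  ->  [[-2550, -1181], [-3079, -1426]]
... * rho(c^-1) = [[-9, 5], [-2, 1]]  ->  [[25312, -13931], [30563, -16821]]
tr = 25312 + -16821 = 8491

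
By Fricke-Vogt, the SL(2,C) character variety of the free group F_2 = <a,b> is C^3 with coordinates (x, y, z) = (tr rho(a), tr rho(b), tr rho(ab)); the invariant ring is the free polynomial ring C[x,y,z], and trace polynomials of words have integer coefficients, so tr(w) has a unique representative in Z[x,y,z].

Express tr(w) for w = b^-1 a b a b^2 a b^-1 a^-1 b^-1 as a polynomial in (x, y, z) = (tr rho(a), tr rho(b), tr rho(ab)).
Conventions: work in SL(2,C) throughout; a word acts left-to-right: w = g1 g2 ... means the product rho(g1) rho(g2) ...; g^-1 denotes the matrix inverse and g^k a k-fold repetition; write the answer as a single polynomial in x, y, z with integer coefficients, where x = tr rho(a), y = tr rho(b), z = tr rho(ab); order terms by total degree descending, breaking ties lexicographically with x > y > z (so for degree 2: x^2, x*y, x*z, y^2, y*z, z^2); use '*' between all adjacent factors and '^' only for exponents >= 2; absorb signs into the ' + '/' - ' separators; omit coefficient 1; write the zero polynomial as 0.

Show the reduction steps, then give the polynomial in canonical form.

tr(a b a b) = tr(b a) tr(b a) - tr(1) = z^2 - 2
and tr(b a b) = tr(b) tr(a b) - tr(a) = y*z - x
tr(a^2 b a b) = tr(a) tr(b a b a) - tr(b a b) = x*z^2 - y*z - x
and tr(b a^2) = tr(a) tr(b a) - tr(b) = x*z - y
next, tr(a^2 b a) = tr(a) tr(b a^2) - tr(b a) = x^2*z - x*y - z
and tr(a b a b^2 a) = tr(b) tr(a^2 b a b) - tr(a^2 b a) = x*y*z^2 - x^2*z - y^2*z + z
next, tr(a b a b a b) = tr(b a b a) tr(b a) - tr(a b) = z^3 - 3*z
tr(b a b^2 a b a) = tr(b) tr(a b a b a b) - tr(a b a b a) = y*z^3 - x*z^2 - 2*y*z + x
next, tr(a b^2 a b) = tr(b) tr(a b a b) - tr(a b a) = y*z^2 - x*z - y
and tr(a^2) = tr(a) tr(a) - tr(1) = x^2 - 2
and tr(a b^2 a) = tr(b) tr(a^2 b) - tr(a^2) = x*y*z - x^2 - y^2 + 2
and tr(b a b^2 a b) = tr(b) tr(a b^2 a b) - tr(a b^2 a) = y^2*z^2 - 2*x*y*z + x^2 - 2
tr(a b a b^2 a b a) = tr(a) tr(b a b^2 a b a) - tr(b a b^2 a b) = x*y*z^3 - x^2*z^2 - y^2*z^2 + 2
and tr(a b a b a b a b) = tr(b a) tr(b a b a b a) - tr(b^-1 a^-1 b^-1 a^-1) = z^4 - 4*z^2 + 2
tr(a b a b a b a) = tr(a) tr(b a b a b a) - tr(b a b a b) = x*z^3 - y*z^2 - 2*x*z + y
next, tr(a b a b^2 a b a b) = tr(b) tr(a b a b a b a b) - tr(a b a b a b a) = y*z^4 - x*z^3 - 3*y*z^2 + 2*x*z + y
next, tr(b^-1 a b a b^2 a b a) = tr(a b a b^2 a b a) tr(b) - tr(a b a b^2 a b a b) = x*y^2*z^3 - x^2*y*z^2 - y^3*z^2 - y*z^4 + x*z^3 + 3*y*z^2 - 2*x*z + y
and tr(a^-1 b^-1 a b a b^2 a b) = tr(b^-1 a b a b^2 a b) tr(a) - tr(b^-1 a b a b^2 a b a) = -x*y^2*z^3 + 2*x^2*y*z^2 + y^3*z^2 + y*z^4 - x^3*z - x*y^2*z - x*z^3 - 3*y*z^2 + 3*x*z - y
tr(b^-1 a b a b^2 a b^-1 a^-1) = tr(a^-1 b^-1 a b a b^2 a) tr(b) - tr(a^-1 b^-1 a b a b^2 a b) = x*y^2*z^3 - 2*x^2*y*z^2 - y^3*z^2 - y*z^4 + x^3*z + x*y^2*z + x*z^3 + 4*y*z^2 - 3*x*z - y
tr(b^-1 a b a b^2 a b^-1 a^-1 b^-1) = tr(b^-1 a b a b^2 a b^-1 a^-1) tr(b) - tr(b^-1 a b a b^2 a b^-1 a^-1 b) = x*y^3*z^3 - 2*x^2*y^2*z^2 - y^4*z^2 - y^2*z^4 + x^3*y*z + x*y^3*z + x*y*z^3 + 4*y^2*z^2 - 4*x*y*z + x^2 - 2

x*y^3*z^3 - 2*x^2*y^2*z^2 - y^4*z^2 - y^2*z^4 + x^3*y*z + x*y^3*z + x*y*z^3 + 4*y^2*z^2 - 4*x*y*z + x^2 - 2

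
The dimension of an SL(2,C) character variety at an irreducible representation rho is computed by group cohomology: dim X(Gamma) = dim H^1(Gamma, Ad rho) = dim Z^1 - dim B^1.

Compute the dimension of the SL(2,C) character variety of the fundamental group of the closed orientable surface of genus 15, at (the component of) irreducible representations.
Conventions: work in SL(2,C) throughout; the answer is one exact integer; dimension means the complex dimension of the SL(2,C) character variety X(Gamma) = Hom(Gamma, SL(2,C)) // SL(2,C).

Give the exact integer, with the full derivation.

pi_1 of the closed genus-15 surface has 30 generators bound by the single product-of-commutators relator.
A cocycle assigns one sl_2 vector per generator subject to the relator condition d_2(z) = 0: dim of the unconstrained space is 3*2g = 90.
H^2 = coker(d_2) is dual to H^0 = 0 at irreducible rho (Poincare duality), so d_2 is onto: dim Z^1 = 87.
Coboundaries contribute dim B^1 = 3 (injective at irreducible rho).
dim H^1 = 87 - 3 = 84 = dim X.

84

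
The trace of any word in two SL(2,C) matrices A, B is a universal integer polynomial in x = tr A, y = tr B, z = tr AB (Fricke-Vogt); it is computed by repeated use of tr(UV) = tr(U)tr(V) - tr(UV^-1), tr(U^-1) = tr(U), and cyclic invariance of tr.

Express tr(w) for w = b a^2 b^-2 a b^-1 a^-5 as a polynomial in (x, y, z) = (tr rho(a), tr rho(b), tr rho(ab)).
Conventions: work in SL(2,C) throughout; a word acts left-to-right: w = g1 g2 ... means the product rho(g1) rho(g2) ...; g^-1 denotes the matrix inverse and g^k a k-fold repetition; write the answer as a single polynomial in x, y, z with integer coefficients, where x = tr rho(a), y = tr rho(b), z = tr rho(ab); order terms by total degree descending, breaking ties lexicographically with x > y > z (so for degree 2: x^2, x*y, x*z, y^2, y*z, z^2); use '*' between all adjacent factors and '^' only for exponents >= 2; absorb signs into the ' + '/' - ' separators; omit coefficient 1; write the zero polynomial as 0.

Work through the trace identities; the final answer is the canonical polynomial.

trace(b^2 a) = trace(b) * trace(a b) - trace(a) = y*z - x
trace(b^2) = trace(b) * trace(b) - trace(1) = y^2 - 2
trace(b a^2 b) = trace(a) * trace(b^2 a) - trace(b^2) = x*y*z - x^2 - y^2 + 2
trace(b a b a) = trace(b a) * trace(b a) - trace(1)   [split at repeated b] = z^2 - 2
trace(b a^2 b a) = trace(a) * trace(b a b a) - trace(b a b) = x*z^2 - y*z - x
trace(a^-1 b a^2 b) = trace(b a^2 b) * trace(a) - trace(b a^2 b a) = x^2*y*z - x^3 - x*y^2 - x*z^2 + y*z + 3*x
trace(a^-1 b a^2 b^-1) = trace(a^-1 b a^2) * trace(b) - trace(a^-1 b a^2 b) = -x^2*y*z + x^3 + x*y^2 + x*z^2 - 3*x
trace(b a^3 b) = trace(a) * trace(a b^2 a) - trace(a b^2) = x^2*y*z - x^3 - x*y^2 - y*z + 3*x
trace(b a^3 b a) = trace(a) * trace(a b a b a) - trace(a b a b) = x^2*z^2 - x*y*z - x^2 - z^2 + 2
trace(a b a^-1 b a^2) = trace(b a^3 b) * trace(a) - trace(b a^3 b a) = x^3*y*z - x^4 - x^2*y^2 - x^2*z^2 + 4*x^2 + z^2 - 2
trace(a b a) = trace(a) * trace(b a) - trace(b) = x*z - y
trace(b a b^2 a) = trace(b) * trace(a b a b) - trace(a b a) = y*z^2 - x*z - y
trace(b a b^2) = trace(b) * trace(b a b) - trace(b a) = y^2*z - x*y - z
trace(b a^2 b a b) = trace(a) * trace(b a b^2 a) - trace(b a b^2) = x*y*z^2 - x^2*z - y^2*z + z
trace(b a b a b a) = trace(a b) * trace(a b a b) - trace(a^-1 b^-1)   [split at repeated a] = z^3 - 3*z
trace(b a^2 b a b a) = trace(a) * trace(b a b a b a) - trace(b a b a b) = x*z^3 - y*z^2 - 2*x*z + y
trace(a b a^-1 b a^2 b) = trace(b a^2 b a b) * trace(a) - trace(b a^2 b a b a) = x^2*y*z^2 - x^3*z - x*y^2*z - x*z^3 + y*z^2 + 3*x*z - y
trace(a^-1 b a^2 b^-1 a b) = trace(a b a^-1 b a^2) * trace(b) - trace(a b a^-1 b a^2 b) = x^3*y^2*z - x^4*y - x^2*y^3 - 2*x^2*y*z^2 + x^3*z + x*y^2*z + x*z^3 + 4*x^2*y - 3*x*z - y
trace(b a^2 b^-1 a b) = trace(a b^2 a^2) * trace(b) - trace(a b^2 a^2 b) = x^2*y^2*z - x^3*y - x*y^3 - x*y*z^2 + x^2*z + 3*x*y - z
trace(a^-2 b a^2 b^-1 a b) = trace(a^-1 b a^2 b^-1 a b) * trace(a) - trace(a^-1 b a^2 b^-1 a b a) = x^4*y^2*z - x^5*y - x^3*y^3 - 2*x^3*y*z^2 + x^4*z + x^2*z^3 + 5*x^3*y + x*y^3 + x*y*z^2 - 4*x^2*z - 4*x*y + z
trace(b a^2 b^-1 a b^-1 a^-2) = trace(a^-2 b a^2 b^-1 a) * trace(b) - trace(a^-2 b a^2 b^-1 a b) = -x^4*y^2*z + x^5*y + x^3*y^3 + 2*x^3*y*z^2 - x^4*z - x^2*y^2*z - x^2*z^3 - 4*x^3*y + 4*x^2*z + x*y - z
trace(a^2) = trace(a) * trace(a) - trace(1) = x^2 - 2
trace(b a^2 b^-1 a b^-1 a^-1) = trace(a^-1 b a^2 b^-1 a) * trace(b) - trace(a^-1 b a^2 b^-1 a b) = -x^3*y^2*z + x^4*y + x^2*y^3 + 2*x^2*y*z^2 - x^3*z - x*y^2*z - x*z^3 - 3*x^2*y + 3*x*z - y
trace(a^-1 b a^2 b^-1 a b^-1 a^-2) = trace(b a^2 b^-1 a b^-1 a^-2) * trace(a) - trace(b a^2 b^-1 a b^-1 a^-1) = -x^5*y^2*z + x^6*y + x^4*y^3 + 2*x^4*y*z^2 - x^5*z - x^3*z^3 - 5*x^4*y - x^2*y^3 - 2*x^2*y*z^2 + 5*x^3*z + x*y^2*z + x*z^3 + 4*x^2*y - 4*x*z + y
trace(a^-1 b a^2 b^-1 a b^-1 a^-3) = trace(a^-1 b a^2 b^-1 a b^-1 a^-2) * trace(a) - trace(a^-1 b a^2 b^-1 a b^-1 a^-1) = -x^6*y^2*z + x^7*y + x^5*y^3 + 2*x^5*y*z^2 - x^6*z + x^4*y^2*z - x^4*z^3 - 6*x^5*y - 2*x^3*y^3 - 4*x^3*y*z^2 + 6*x^4*z + 2*x^2*y^2*z + 2*x^2*z^3 + 8*x^3*y - 8*x^2*z + z
trace(b^-1 a b^-1 a^-5 b a^2) = trace(a^-1 b a^2 b^-1 a b^-1 a^-3) * trace(a) - trace(a^-1 b a^2 b^-1 a b^-1 a^-2) = -x^7*y^2*z + x^8*y + x^6*y^3 + 2*x^6*y*z^2 - x^7*z + 2*x^5*y^2*z - x^5*z^3 - 7*x^6*y - 3*x^4*y^3 - 6*x^4*y*z^2 + 7*x^5*z + 2*x^3*y^2*z + 3*x^3*z^3 + 13*x^4*y + x^2*y^3 + 2*x^2*y*z^2 - 13*x^3*z - x*y^2*z - x*z^3 - 4*x^2*y + 5*x*z - y
trace(a^-2 b a^3 b) = trace(a^-1 b a^3 b) * trace(a) - trace(a^-1 b a^3 b a) = x^4*y*z - x^5 - x^3*y^2 - x^3*z^2 - x^2*y*z + 5*x^3 + x*y^2 + x*z^2 + y*z - 5*x
trace(a^-2 b a^3 b^-1) = trace(a^-2 b a^3) * trace(b) - trace(a^-2 b a^3 b) = -x^4*y*z + x^5 + x^3*y^2 + x^3*z^2 + x^2*y*z - 5*x^3 - x*y^2 - x*z^2 + 5*x
trace(a^-1 b a^3 b^-1) = trace(a^-1 b a^3) * trace(b) - trace(a^-1 b a^3 b) = -x^3*y*z + x^4 + x^2*y^2 + x^2*z^2 + x*y*z - 4*x^2 - y^2 - z^2 + 2
trace(b a^3 b^-1 a^-3) = trace(a^-2 b a^3 b^-1) * trace(a) - trace(a^-2 b a^3 b^-1 a) = -x^5*y*z + x^6 + x^4*y^2 + x^4*z^2 + 2*x^3*y*z - 6*x^4 - 2*x^2*y^2 - 2*x^2*z^2 - x*y*z + 9*x^2 + y^2 + z^2 - 2
trace(b a^3 b^-1 a^-4) = trace(b a^3 b^-1 a^-3) * trace(a) - trace(b a^3 b^-1 a^-2) = -x^6*y*z + x^7 + x^5*y^2 + x^5*z^2 + 3*x^4*y*z - 7*x^5 - 3*x^3*y^2 - 3*x^3*z^2 - 2*x^2*y*z + 14*x^3 + 2*x*y^2 + 2*x*z^2 - 7*x
trace(a b^-1 a^-5 b a^2) = trace(b a^3 b^-1 a^-4) * trace(a) - trace(b a^3 b^-1 a^-3) = -x^7*y*z + x^8 + x^6*y^2 + x^6*z^2 + 4*x^5*y*z - 8*x^6 - 4*x^4*y^2 - 4*x^4*z^2 - 4*x^3*y*z + 20*x^4 + 4*x^2*y^2 + 4*x^2*z^2 + x*y*z - 16*x^2 - y^2 - z^2 + 2
trace(b a^2 b^-2 a b^-1 a^-5) = trace(b^-1 a b^-1 a^-5 b a^2) * trace(b) - trace(b^-1 a b^-1 a^-5 b a^2 b) = -x^7*y^3*z + x^8*y^2 + x^6*y^4 + 2*x^6*y^2*z^2 + 2*x^5*y^3*z - x^5*y*z^3 - x^8 - 8*x^6*y^2 - x^6*z^2 - 3*x^4*y^4 - 6*x^4*y^2*z^2 + 3*x^5*y*z + 2*x^3*y^3*z + 3*x^3*y*z^3 + 8*x^6 + 17*x^4*y^2 + 4*x^4*z^2 + x^2*y^4 + 2*x^2*y^2*z^2 - 9*x^3*y*z - x*y^3*z - x*y*z^3 - 20*x^4 - 8*x^2*y^2 - 4*x^2*z^2 + 4*x*y*z + 16*x^2 + z^2 - 2

-x^7*y^3*z + x^8*y^2 + x^6*y^4 + 2*x^6*y^2*z^2 + 2*x^5*y^3*z - x^5*y*z^3 - x^8 - 8*x^6*y^2 - x^6*z^2 - 3*x^4*y^4 - 6*x^4*y^2*z^2 + 3*x^5*y*z + 2*x^3*y^3*z + 3*x^3*y*z^3 + 8*x^6 + 17*x^4*y^2 + 4*x^4*z^2 + x^2*y^4 + 2*x^2*y^2*z^2 - 9*x^3*y*z - x*y^3*z - x*y*z^3 - 20*x^4 - 8*x^2*y^2 - 4*x^2*z^2 + 4*x*y*z + 16*x^2 + z^2 - 2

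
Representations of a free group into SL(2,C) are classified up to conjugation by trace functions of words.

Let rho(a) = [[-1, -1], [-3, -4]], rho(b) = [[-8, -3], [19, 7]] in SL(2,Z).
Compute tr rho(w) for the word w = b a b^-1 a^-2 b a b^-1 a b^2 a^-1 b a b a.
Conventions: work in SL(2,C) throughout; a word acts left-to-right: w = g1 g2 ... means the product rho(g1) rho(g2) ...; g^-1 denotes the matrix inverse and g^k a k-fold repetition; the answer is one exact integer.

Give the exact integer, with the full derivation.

-180963837449

rho(b) = [[-8, -3], [19, 7]]
... * rho(a) = [[-1, -1], [-3, -4]]  ->  [[17, 20], [-40, -47]]
... * rho(b^-1) = [[7, 3], [-19, -8]]  ->  [[-261, -109], [613, 256]]
... * rho(a^-1) = [[-4, 1], [3, -1]]  ->  [[717, -152], [-1684, 357]]
... * rho(a^-1) = [[-4, 1], [3, -1]]  ->  [[-3324, 869], [7807, -2041]]
... * rho(b) = [[-8, -3], [19, 7]]  ->  [[43103, 16055], [-101235, -37708]]
... * rho(a) = [[-1, -1], [-3, -4]]  ->  [[-91268, -107323], [214359, 252067]]
... * rho(b^-1) = [[7, 3], [-19, -8]]  ->  [[1400261, 584780], [-3288760, -1373459]]
... * rho(a) = [[-1, -1], [-3, -4]]  ->  [[-3154601, -3739381], [7409137, 8782596]]
... * rho(b) = [[-8, -3], [19, 7]]  ->  [[-45811431, -16711864], [107596228, 39250761]]
... * rho(b) = [[-8, -3], [19, 7]]  ->  [[48966032, 20451245], [-115005365, -48033357]]
... * rho(a^-1) = [[-4, 1], [3, -1]]  ->  [[-134510393, 28514787], [315921389, -66972008]]
... * rho(b) = [[-8, -3], [19, 7]]  ->  [[1617864097, 603134688], [-3799839264, -1416568223]]
... * rho(a) = [[-1, -1], [-3, -4]]  ->  [[-3427268161, -4030402849], [8049543933, 9466112156]]
... * rho(b) = [[-8, -3], [19, 7]]  ->  [[-49159508843, -17931015460], [115459779500, 42114153293]]
... * rho(a) = [[-1, -1], [-3, -4]]  ->  [[102952555223, 120883570683], [-241802239379, -283916392672]]
tr = 102952555223 + -283916392672 = -180963837449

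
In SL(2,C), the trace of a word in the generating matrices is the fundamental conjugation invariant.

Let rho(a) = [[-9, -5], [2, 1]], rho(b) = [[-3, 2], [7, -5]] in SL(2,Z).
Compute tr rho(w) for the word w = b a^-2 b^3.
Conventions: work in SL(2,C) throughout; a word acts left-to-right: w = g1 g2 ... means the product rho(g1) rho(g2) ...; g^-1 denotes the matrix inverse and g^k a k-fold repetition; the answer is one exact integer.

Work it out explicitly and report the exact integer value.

281790

rho(b) = [[-3, 2], [7, -5]]
... * rho(a^-1) = [[1, 5], [-2, -9]]  ->  [[-7, -33], [17, 80]]
... * rho(a^-1) = [[1, 5], [-2, -9]]  ->  [[59, 262], [-143, -635]]
... * rho(b) = [[-3, 2], [7, -5]]  ->  [[1657, -1192], [-4016, 2889]]
... * rho(b) = [[-3, 2], [7, -5]]  ->  [[-13315, 9274], [32271, -22477]]
... * rho(b) = [[-3, 2], [7, -5]]  ->  [[104863, -73000], [-254152, 176927]]
tr = 104863 + 176927 = 281790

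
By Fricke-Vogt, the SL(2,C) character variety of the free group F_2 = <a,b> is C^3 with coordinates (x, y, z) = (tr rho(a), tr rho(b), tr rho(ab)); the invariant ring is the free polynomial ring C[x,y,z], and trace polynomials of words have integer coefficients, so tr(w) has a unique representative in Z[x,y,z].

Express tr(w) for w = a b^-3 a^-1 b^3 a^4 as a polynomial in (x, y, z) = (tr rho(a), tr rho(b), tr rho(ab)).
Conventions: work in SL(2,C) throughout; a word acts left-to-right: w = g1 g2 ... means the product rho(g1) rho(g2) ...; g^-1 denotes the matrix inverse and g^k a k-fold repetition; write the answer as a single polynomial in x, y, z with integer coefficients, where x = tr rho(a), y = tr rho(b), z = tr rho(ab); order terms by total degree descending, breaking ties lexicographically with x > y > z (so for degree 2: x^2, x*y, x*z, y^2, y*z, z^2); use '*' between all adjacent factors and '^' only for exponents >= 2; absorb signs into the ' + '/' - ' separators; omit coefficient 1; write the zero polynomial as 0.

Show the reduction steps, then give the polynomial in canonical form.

-x^5*y^5*z + x^6*y^4 + x^4*y^6 + x^4*y^4*z^2 + 2*x^5*y^3*z + 3*x^3*y^5*z - 2*x^6*y^2 - 9*x^4*y^4 - 2*x^4*y^2*z^2 - 3*x^2*y^6 - 3*x^2*y^4*z^2 - x^5*y*z - 6*x^3*y^3*z - x*y^5*z + x^6 + 15*x^4*y^2 + x^4*z^2 + 19*x^2*y^4 + 6*x^2*y^2*z^2 + y^6 + y^4*z^2 + 3*x^3*y*z + 2*x*y^3*z - 6*x^4 - 29*x^2*y^2 - 3*x^2*z^2 - 6*y^4 - 2*y^2*z^2 - x*y*z + 9*x^2 + 9*y^2 + z^2 - 2

trace(b a^2) = trace(a) trace(b a) - trace(b)  (reduce the a square) = x*z - y
trace(a b a^2) = trace(a) trace(b a^2) - trace(b a)  (reduce the a square) = x^2*z - x*y - z
trace(b a^4) = trace(a) trace(a b a^2) - trace(a b a)  (reduce the a square) = x^3*z - x^2*y - 2*x*z + y
trace(a^5 b) = trace(a) trace(b a^4) - trace(b a^3)  (reduce the a square) = x^4*z - x^3*y - 3*x^2*z + 2*x*y + z
trace(a^2) = trace(a) trace(a) - trace(1)  (reduce the a square) = x^2 - 2
trace(a^3) = trace(a) trace(a^2) - trace(a)  (reduce the a square) = x^3 - 3*x
trace(a^4) = trace(a) trace(a^3) - trace(a^2)  (reduce the a square) = x^4 - 4*x^2 + 2
trace(a^5) = trace(a) trace(a^4) - trace(a^3)  (reduce the a square) = x^5 - 5*x^3 + 5*x
trace(b^2 a^5) = trace(b) trace(a^5 b) - trace(a^5)  (reduce the b square) = x^4*y*z - x^5 - x^3*y^2 - 3*x^2*y*z + 5*x^3 + 2*x*y^2 + y*z - 5*x
trace(a b^2 a) = trace(b) trace(a^2 b) - trace(a^2)  (reduce the b square) = x*y*z - x^2 - y^2 + 2
trace(a b^2) = trace(b) trace(a b) - trace(a)  (reduce the b square) = y*z - x
trace(b^2 a^3) = trace(a) trace(a b^2 a) - trace(a b^2)  (reduce the a square) = x^2*y*z - x^3 - x*y^2 - y*z + 3*x
trace(b a^4 b) = trace(a) trace(b^2 a^3) - trace(b^2 a^2)  (reduce the a square) = x^3*y*z - x^4 - x^2*y^2 - 2*x*y*z + 4*x^2 + y^2 - 2
trace(a b^3 a^3) = trace(b) trace(b a^4 b) - trace(b a^4)  (reduce the b square) = x^3*y^2*z - x^4*y - x^2*y^3 - x^3*z - 2*x*y^2*z + 5*x^2*y + y^3 + 2*x*z - 3*y
trace(a b^3 a^2) = trace(b) trace(a^3 b^2) - trace(a^3 b)  (reduce the b square) = x^2*y^2*z - x^3*y - x*y^3 - x^2*z - y^2*z + 4*x*y + z
trace(a b^3 a^4) = trace(a) trace(a b^3 a^3) - trace(a b^3 a^2)  (reduce the a square) = x^4*y^2*z - x^5*y - x^3*y^3 - x^4*z - 3*x^2*y^2*z + 6*x^3*y + 2*x*y^3 + 3*x^2*z + y^2*z - 7*x*y - z
trace(a b^3 a^5) = trace(a) trace(a b^3 a^4) - trace(a b^3 a^3)  (reduce the a square) = x^5*y^2*z - x^6*y - x^4*y^3 - x^5*z - 4*x^3*y^2*z + 7*x^4*y + 3*x^2*y^3 + 4*x^3*z + 3*x*y^2*z - 12*x^2*y - y^3 - 3*x*z + 3*y
trace(b a b a) = trace(a b) trace(a b) - trace(1)  (split on a) = z^2 - 2
trace(a b a b a) = trace(a) trace(b a b a) - trace(b a b)  (reduce the a square) = x*z^2 - y*z - x
trace(a b a b a^2) = trace(a) trace(a b a b a) - trace(a b a b)  (reduce the a square) = x^2*z^2 - x*y*z - x^2 - z^2 + 2
trace(a^4 b a b) = trace(a) trace(a b a b a^2) - trace(a b a b a)  (reduce the a square) = x^3*z^2 - x^2*y*z - x^3 - 2*x*z^2 + y*z + 3*x
trace(b a^4 b a b) = trace(b) trace(a^4 b a b) - trace(a^4 b a)  (reduce the b square) = x^3*y*z^2 - x^4*z - x^2*y^2*z - 2*x*y*z^2 + 3*x^2*z + y^2*z + x*y - z
trace(a^2 b a b^3 a^2) = trace(b) trace(b a^4 b a b) - trace(b a^4 b a)  (reduce the b square) = x^3*y^2*z^2 - x^4*y*z - x^2*y^3*z - x^3*z^2 - 2*x*y^2*z^2 + 4*x^2*y*z + y^3*z + x^3 + x*y^2 + 2*x*z^2 - 2*y*z - 3*x
trace(a b a b^2) = trace(b) trace(a b a b) - trace(a b a)  (reduce the b square) = y*z^2 - x*z - y
trace(b a b^3 a) = trace(b) trace(a b a b^2) - trace(a b a b)  (reduce the b square) = y^2*z^2 - x*y*z - y^2 - z^2 + 2
trace(b^2 a b) = trace(b) trace(b a b) - trace(b a)  (reduce the b square) = y^2*z - x*y - z
trace(b a b^3) = trace(b) trace(b^2 a b) - trace(b^2 a)  (reduce the b square) = y^3*z - x*y^2 - 2*y*z + x
trace(a b a b^3 a) = trace(a) trace(b a b^3 a) - trace(b a b^3)  (reduce the a square) = x*y^2*z^2 - x^2*y*z - y^3*z - x*z^2 + 2*y*z + x
trace(a^2 b a b^3 a) = trace(a) trace(a b a b^3 a) - trace(a b a b^3)  (reduce the a square) = x^2*y^2*z^2 - x^3*y*z - x*y^3*z - x^2*z^2 - y^2*z^2 + 3*x*y*z + x^2 + y^2 + z^2 - 2
trace(a b^3 a^5 b) = trace(a) trace(a^2 b a b^3 a^2) - trace(a^2 b a b^3 a)  (reduce the a square) = x^4*y^2*z^2 - x^5*y*z - x^3*y^3*z - x^4*z^2 - 3*x^2*y^2*z^2 + 5*x^3*y*z + 2*x*y^3*z + x^4 + x^2*y^2 + 3*x^2*z^2 + y^2*z^2 - 5*x*y*z - 4*x^2 - y^2 - z^2 + 2
trace(b^3 a^5 b^-1 a) = trace(a b^3 a^5) trace(b) - trace(a b^3 a^5 b)  (eliminate b^-1) = x^5*y^3*z - x^6*y^2 - x^4*y^4 - x^4*y^2*z^2 - 3*x^3*y^3*z + 7*x^4*y^2 + x^4*z^2 + 3*x^2*y^4 + 3*x^2*y^2*z^2 - x^3*y*z + x*y^3*z - x^4 - 13*x^2*y^2 - 3*x^2*z^2 - y^4 - y^2*z^2 + 2*x*y*z + 4*x^2 + 4*y^2 + z^2 - 2
trace(b^-1 a^-1 b^3 a^5) = trace(b^3 a^5 b^-1) trace(a) - trace(b^3 a^5 b^-1 a)  (eliminate a^-1) = -x^5*y^3*z + x^6*y^2 + x^4*y^4 + x^4*y^2*z^2 + x^5*y*z + 3*x^3*y^3*z - x^6 - 8*x^4*y^2 - x^4*z^2 - 3*x^2*y^4 - 3*x^2*y^2*z^2 - 2*x^3*y*z - x*y^3*z + 6*x^4 + 15*x^2*y^2 + 3*x^2*z^2 + y^4 + y^2*z^2 - x*y*z - 9*x^2 - 4*y^2 - z^2 + 2
trace(a^-1 b^3 a^5 b^-2) = trace(b^-1 a^-1 b^3 a^5) trace(b) - trace(b^-1 a^-1 b^3 a^5 b)  (eliminate b^-1) = -x^5*y^4*z + x^6*y^3 + x^4*y^5 + x^4*y^3*z^2 + x^5*y^2*z + 3*x^3*y^4*z - x^6*y - 8*x^4*y^3 - x^4*y*z^2 - 3*x^2*y^5 - 3*x^2*y^3*z^2 - 3*x^3*y^2*z - x*y^4*z + 7*x^4*y + 16*x^2*y^3 + 3*x^2*y*z^2 + y^5 + y^3*z^2 + x^3*z + x*y^2*z - 14*x^2*y - 5*y^3 - y*z^2 - 2*x*z + 5*y
trace(a b^-3 a^-1 b^3 a^4) = trace(a^-1 b^3 a^5 b^-2) trace(b) - trace(a^-1 b^3 a^5 b^-1)  (eliminate b^-1) = -x^5*y^5*z + x^6*y^4 + x^4*y^6 + x^4*y^4*z^2 + 2*x^5*y^3*z + 3*x^3*y^5*z - 2*x^6*y^2 - 9*x^4*y^4 - 2*x^4*y^2*z^2 - 3*x^2*y^6 - 3*x^2*y^4*z^2 - x^5*y*z - 6*x^3*y^3*z - x*y^5*z + x^6 + 15*x^4*y^2 + x^4*z^2 + 19*x^2*y^4 + 6*x^2*y^2*z^2 + y^6 + y^4*z^2 + 3*x^3*y*z + 2*x*y^3*z - 6*x^4 - 29*x^2*y^2 - 3*x^2*z^2 - 6*y^4 - 2*y^2*z^2 - x*y*z + 9*x^2 + 9*y^2 + z^2 - 2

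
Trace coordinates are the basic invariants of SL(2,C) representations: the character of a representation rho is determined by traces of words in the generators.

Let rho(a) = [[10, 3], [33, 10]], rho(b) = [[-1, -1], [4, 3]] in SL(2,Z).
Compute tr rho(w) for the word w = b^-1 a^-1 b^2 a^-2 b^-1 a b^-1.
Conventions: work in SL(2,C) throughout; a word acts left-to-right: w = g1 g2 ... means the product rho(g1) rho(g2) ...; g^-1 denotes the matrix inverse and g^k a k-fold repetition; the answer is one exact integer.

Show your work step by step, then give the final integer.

-1094584

rho(b^-1) = [[3, 1], [-4, -1]]
... * rho(a^-1) = [[10, -3], [-33, 10]]  ->  [[-3, 1], [-7, 2]]
... * rho(b) = [[-1, -1], [4, 3]]  ->  [[7, 6], [15, 13]]
... * rho(b) = [[-1, -1], [4, 3]]  ->  [[17, 11], [37, 24]]
... * rho(a^-1) = [[10, -3], [-33, 10]]  ->  [[-193, 59], [-422, 129]]
... * rho(a^-1) = [[10, -3], [-33, 10]]  ->  [[-3877, 1169], [-8477, 2556]]
... * rho(b^-1) = [[3, 1], [-4, -1]]  ->  [[-16307, -5046], [-35655, -11033]]
... * rho(a) = [[10, 3], [33, 10]]  ->  [[-329588, -99381], [-720639, -217295]]
... * rho(b^-1) = [[3, 1], [-4, -1]]  ->  [[-591240, -230207], [-1292737, -503344]]
tr = -591240 + -503344 = -1094584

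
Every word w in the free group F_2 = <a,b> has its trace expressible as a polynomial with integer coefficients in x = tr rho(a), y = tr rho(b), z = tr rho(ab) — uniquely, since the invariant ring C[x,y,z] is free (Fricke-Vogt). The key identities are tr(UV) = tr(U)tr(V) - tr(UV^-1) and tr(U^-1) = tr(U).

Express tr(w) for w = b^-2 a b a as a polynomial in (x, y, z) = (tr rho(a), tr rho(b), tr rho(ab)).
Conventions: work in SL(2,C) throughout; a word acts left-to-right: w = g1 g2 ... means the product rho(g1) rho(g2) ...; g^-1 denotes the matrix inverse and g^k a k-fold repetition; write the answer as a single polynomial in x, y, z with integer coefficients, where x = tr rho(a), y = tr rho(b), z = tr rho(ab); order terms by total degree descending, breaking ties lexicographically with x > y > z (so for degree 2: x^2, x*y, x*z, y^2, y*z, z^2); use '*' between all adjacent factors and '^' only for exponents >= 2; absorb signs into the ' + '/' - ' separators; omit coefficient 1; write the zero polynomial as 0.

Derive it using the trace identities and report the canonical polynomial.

x*y^2*z - y^3 - y*z^2 - x*z + 3*y

trace(a b a) = trace(a) * trace(b a) - trace(b)  (reduce the a square) = x*z - y
trace(a b a b) = trace(b a) * trace(b a) - trace(1)  (split on b) = z^2 - 2
so trace(a b a b^-1) = trace(a b a) * trace(b) - trace(a b a b)  (eliminate b^-1) = x*y*z - y^2 - z^2 + 2
so trace(b^-2 a b a) = trace(a b a b^-1) * trace(b) - trace(a b a)  (eliminate b^-1) = x*y^2*z - y^3 - y*z^2 - x*z + 3*y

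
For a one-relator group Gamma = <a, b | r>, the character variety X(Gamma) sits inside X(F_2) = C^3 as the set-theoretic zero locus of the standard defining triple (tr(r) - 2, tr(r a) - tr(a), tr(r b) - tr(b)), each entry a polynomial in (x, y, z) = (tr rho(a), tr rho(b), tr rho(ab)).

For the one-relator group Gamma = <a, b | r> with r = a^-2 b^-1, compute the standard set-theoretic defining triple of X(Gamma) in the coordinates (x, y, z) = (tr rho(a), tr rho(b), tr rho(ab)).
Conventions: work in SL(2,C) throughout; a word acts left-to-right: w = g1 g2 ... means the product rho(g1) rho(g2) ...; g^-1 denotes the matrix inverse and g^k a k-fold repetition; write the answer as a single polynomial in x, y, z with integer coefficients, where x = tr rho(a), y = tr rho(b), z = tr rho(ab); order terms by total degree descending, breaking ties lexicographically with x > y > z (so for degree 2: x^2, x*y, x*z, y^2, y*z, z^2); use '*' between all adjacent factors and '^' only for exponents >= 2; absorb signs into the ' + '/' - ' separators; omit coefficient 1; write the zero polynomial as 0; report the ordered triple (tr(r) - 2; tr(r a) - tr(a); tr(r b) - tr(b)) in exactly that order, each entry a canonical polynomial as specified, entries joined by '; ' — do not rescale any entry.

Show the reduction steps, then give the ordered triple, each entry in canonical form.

so trace(a^-1) = trace(a) = x
reduce: trace(a^-1 b) = trace(b) trace(a) - trace(b a)  (eliminate a^-1) = x*y - z
trace(b^-1 a^-1) = trace(a^-1) trace(b) - trace(a^-1 b)  (eliminate b^-1) = z
trace(a^-2 b^-1) = trace(b^-1 a^-1) trace(a) - trace(b^-1)  (eliminate a^-1) = x*z - y
so trace(a^-2) = trace(a^-1) trace(a) - trace(1) = x^2 - 2
assemble the triple (trace(r) - 2; trace(r a) - x; trace(r b) - y)

x*z - y - 2; -x + z; x^2 - y - 2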